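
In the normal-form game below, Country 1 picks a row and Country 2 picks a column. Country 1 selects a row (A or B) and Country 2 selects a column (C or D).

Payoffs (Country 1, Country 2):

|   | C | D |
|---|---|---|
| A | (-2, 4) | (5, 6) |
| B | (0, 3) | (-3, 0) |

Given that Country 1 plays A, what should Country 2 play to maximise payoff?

D

Against A, Country 2 earns 4 from C and 6 from D.
So D is the best response.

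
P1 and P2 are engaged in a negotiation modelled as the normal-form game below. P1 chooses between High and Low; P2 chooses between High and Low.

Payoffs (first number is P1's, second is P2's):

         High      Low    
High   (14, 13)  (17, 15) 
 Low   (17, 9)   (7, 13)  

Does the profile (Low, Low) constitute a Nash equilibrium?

No

At (Low, Low), P1 earns 7; switching to High would give 17, so P1 would deviate.
P2 earns 13; switching to High would give 9, so P2 has no profitable deviation.
Since at least one player can profitably deviate, this is not a Nash equilibrium.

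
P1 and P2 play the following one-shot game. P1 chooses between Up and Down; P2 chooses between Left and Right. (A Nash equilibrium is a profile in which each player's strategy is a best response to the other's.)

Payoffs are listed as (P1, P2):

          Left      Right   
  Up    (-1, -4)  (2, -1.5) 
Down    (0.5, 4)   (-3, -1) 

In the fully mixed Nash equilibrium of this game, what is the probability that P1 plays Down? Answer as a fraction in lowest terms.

1/3

Let r be the probability that P1 plays Up. In a completely mixed equilibrium, P2 must be indifferent between Left and Right.
P2's expected payoff from Left is −4r + 4(1−r); from Right it is −1.5r − (1−r).
Setting these equal: −8r + 4 = −0.5r − 1, so r = 2/3.
Therefore P1 plays Down with probability 1 − 2/3 = 1/3.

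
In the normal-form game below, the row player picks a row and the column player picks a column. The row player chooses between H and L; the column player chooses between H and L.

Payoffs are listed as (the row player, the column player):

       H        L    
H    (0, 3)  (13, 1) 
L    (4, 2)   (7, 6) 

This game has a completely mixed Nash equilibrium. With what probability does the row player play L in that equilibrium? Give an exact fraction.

1/3

Let p be the probability that the row player plays H. In a completely mixed equilibrium, the column player must be indifferent between H and L.
The column player's expected payoff from H is 3p + 2(1−p); from L it is p + 6(1−p).
Setting these equal: p + 2 = −5p + 6, so p = 2/3.
Therefore the row player plays L with probability 1 − 2/3 = 1/3.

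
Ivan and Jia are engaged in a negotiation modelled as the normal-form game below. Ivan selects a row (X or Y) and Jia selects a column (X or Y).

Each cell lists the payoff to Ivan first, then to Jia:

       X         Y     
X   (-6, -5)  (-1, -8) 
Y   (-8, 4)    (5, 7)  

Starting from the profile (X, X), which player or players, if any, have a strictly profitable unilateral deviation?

Ivan at (X, X) earns -6; deviating to Y yields -8 — not better.
Jia earns -5; deviating to Y yields -8 — not better.
Neither player can strictly improve; the profile is a Nash equilibrium.

Neither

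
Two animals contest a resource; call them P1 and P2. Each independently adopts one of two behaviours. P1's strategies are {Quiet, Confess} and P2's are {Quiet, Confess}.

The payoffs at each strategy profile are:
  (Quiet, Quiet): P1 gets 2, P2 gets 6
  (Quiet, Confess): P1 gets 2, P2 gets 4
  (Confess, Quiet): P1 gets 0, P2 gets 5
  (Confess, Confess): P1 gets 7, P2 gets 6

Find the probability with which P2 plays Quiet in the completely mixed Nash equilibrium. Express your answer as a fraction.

5/7

Let c be the probability that P2 plays Quiet. In a completely mixed equilibrium, P1 must be indifferent between Quiet and Confess.
P1's expected payoff from Quiet is 2c + 2(1−c); from Confess it is 7(1−c).
Setting these equal: 2 = −7c + 7, so c = 5/7.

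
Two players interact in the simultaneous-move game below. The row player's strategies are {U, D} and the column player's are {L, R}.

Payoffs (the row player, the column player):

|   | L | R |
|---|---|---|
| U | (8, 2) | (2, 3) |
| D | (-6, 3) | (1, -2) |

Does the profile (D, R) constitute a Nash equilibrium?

No

At (D, R), the row player earns 1; switching to U would give 2, so the row player would deviate.
The column player earns -2; switching to L would give 3, so the column player would deviate.
Since at least one player can profitably deviate, this is not a Nash equilibrium.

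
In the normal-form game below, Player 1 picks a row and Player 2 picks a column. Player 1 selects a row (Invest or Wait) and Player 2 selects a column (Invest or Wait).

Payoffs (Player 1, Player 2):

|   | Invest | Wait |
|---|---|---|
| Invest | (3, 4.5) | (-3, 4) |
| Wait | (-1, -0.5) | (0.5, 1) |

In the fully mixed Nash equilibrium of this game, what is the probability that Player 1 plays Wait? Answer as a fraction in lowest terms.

Let r be the probability that Player 1 plays Invest. In a completely mixed equilibrium, Player 2 must be indifferent between Invest and Wait.
Player 2's expected payoff from Invest is 4.5r − 0.5(1−r); from Wait it is 4r + (1−r).
Setting these equal: 5r − 0.5 = 3r + 1, so r = 3/4.
Therefore Player 1 plays Wait with probability 1 − 3/4 = 1/4.

1/4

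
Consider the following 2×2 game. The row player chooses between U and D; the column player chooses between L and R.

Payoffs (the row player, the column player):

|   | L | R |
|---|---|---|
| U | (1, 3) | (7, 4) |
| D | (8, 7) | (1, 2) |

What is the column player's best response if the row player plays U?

Against U, the column player earns 3 from L and 4 from R.
So R is the best response.

R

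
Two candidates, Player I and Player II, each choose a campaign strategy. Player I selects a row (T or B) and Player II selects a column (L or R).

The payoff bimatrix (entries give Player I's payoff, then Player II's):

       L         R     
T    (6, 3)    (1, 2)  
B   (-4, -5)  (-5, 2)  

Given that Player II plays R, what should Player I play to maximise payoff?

Against R, Player I earns 1 from T and -5 from B.
So T is the best response.

T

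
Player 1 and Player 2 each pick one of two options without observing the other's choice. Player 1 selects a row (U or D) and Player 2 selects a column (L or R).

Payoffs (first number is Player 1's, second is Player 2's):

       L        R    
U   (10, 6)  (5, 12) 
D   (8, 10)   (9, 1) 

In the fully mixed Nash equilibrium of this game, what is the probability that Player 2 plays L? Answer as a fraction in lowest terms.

2/3

Let q be the probability that Player 2 plays L. In a completely mixed equilibrium, Player 1 must be indifferent between U and D.
Player 1's expected payoff from U is 10q + 5(1−q); from D it is 8q + 9(1−q).
Setting these equal: 5q + 5 = −q + 9, so q = 2/3.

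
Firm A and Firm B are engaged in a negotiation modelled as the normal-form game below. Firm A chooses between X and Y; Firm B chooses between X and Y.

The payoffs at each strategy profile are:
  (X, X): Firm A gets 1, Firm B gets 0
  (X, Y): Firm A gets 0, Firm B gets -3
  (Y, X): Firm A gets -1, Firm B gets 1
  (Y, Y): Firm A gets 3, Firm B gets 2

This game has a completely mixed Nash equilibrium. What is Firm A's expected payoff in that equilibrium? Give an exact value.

First find y, the probability Firm B plays X, from Firm A's indifference between X and Y: y = −y + 3(1−y), giving y = 3/5.
Since Firm A is indifferent in equilibrium, Firm A's expected payoff equals the payoff from either row against (3/5, 2/5). Using X: (3/5) = 3/5.

3/5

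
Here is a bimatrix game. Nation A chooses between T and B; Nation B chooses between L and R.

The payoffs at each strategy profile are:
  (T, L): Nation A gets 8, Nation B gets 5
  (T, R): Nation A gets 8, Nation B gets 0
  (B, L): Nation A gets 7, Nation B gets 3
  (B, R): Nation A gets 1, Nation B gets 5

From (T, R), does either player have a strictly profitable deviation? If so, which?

Nation B

Nation A at (T, R) earns 8; deviating to B yields 1 — not better.
Nation B earns 0; deviating to L yields 5 — a strict improvement.
Only Nation B has a strictly profitable deviation.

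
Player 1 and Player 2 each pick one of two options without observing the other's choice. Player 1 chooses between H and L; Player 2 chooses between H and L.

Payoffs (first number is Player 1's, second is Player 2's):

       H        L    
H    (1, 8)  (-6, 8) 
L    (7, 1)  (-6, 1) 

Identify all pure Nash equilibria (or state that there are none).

(H, H): Player 1 prefers L (7 > 1) — not an equilibrium.
(H, L): Player 1 gets -6 ≥ -6 from L, and Player 2 gets 8 ≥ 8 from H — Nash equilibrium.
(L, H): Player 1 gets 7 ≥ 1 from H, and Player 2 gets 1 ≥ 1 from L — Nash equilibrium.
(L, L): Player 1 gets -6 ≥ -6 from H, and Player 2 gets 1 ≥ 1 from H — Nash equilibrium.

(H, L) and (L, H) and (L, L)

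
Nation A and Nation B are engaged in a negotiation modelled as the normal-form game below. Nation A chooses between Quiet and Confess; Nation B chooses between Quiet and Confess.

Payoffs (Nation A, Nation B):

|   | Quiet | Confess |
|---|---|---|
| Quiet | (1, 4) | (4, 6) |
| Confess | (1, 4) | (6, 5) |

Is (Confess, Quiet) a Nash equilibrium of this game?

No

At (Confess, Quiet), Nation A earns 1; switching to Quiet would give 1, so Nation A has no profitable deviation.
Nation B earns 4; switching to Confess would give 5, so Nation B would deviate.
Since at least one player can profitably deviate, this is not a Nash equilibrium.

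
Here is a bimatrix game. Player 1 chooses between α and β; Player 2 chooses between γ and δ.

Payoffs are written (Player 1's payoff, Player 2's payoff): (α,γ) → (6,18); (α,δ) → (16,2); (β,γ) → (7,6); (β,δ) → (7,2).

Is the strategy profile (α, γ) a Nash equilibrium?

At (α, γ), Player 1 earns 6; switching to β would give 7, so Player 1 would deviate.
Player 2 earns 18; switching to δ would give 2, so Player 2 has no profitable deviation.
Since at least one player can profitably deviate, this is not a Nash equilibrium.

No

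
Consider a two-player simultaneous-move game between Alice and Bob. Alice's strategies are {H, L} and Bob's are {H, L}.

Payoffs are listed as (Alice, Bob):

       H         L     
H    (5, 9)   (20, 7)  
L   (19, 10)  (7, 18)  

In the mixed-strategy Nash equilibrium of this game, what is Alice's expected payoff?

First find q, the probability Bob plays H, from Alice's indifference between H and L: 5q + 20(1−q) = 19q + 7(1−q), giving q = 13/27.
Since Alice is indifferent in equilibrium, Alice's expected payoff equals the payoff from either row against (13/27, 14/27). Using H: 5(13/27) + 20(14/27) = 115/9.

115/9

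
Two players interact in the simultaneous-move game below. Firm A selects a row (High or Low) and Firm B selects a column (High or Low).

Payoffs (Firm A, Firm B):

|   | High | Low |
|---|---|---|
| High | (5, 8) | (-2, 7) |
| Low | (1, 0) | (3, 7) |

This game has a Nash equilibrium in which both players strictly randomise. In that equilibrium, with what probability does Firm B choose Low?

Let q be the probability that Firm B plays High. In a completely mixed equilibrium, Firm A must be indifferent between High and Low.
Firm A's expected payoff from High is 5q − 2(1−q); from Low it is q + 3(1−q).
Setting these equal: 7q − 2 = −2q + 3, so q = 5/9.
Therefore Firm B plays Low with probability 1 − 5/9 = 4/9.

4/9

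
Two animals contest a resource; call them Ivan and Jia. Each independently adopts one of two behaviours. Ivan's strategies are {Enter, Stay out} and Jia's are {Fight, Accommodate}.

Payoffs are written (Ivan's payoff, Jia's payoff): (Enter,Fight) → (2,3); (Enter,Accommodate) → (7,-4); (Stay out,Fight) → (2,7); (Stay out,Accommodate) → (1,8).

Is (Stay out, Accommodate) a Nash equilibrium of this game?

No

At (Stay out, Accommodate), Ivan earns 1; switching to Enter would give 7, so Ivan would deviate.
Jia earns 8; switching to Fight would give 7, so Jia has no profitable deviation.
Since at least one player can profitably deviate, this is not a Nash equilibrium.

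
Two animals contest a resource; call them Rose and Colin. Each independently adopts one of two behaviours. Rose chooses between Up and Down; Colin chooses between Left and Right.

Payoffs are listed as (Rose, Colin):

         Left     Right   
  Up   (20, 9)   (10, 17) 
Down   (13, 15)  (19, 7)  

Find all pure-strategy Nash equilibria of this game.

(Up, Left): Colin prefers Right (17 > 9) — not an equilibrium.
(Up, Right): Rose prefers Down (19 > 10) — not an equilibrium.
(Down, Left): Rose prefers Up (20 > 13) — not an equilibrium.
(Down, Right): Colin prefers Left (15 > 7) — not an equilibrium.

none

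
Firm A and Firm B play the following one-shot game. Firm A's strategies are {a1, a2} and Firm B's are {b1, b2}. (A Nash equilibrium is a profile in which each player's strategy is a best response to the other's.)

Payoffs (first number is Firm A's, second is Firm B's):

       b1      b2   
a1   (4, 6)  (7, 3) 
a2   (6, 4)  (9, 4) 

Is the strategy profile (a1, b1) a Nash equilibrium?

No

At (a1, b1), Firm A earns 4; switching to a2 would give 6, so Firm A would deviate.
Firm B earns 6; switching to b2 would give 3, so Firm B has no profitable deviation.
Since at least one player can profitably deviate, this is not a Nash equilibrium.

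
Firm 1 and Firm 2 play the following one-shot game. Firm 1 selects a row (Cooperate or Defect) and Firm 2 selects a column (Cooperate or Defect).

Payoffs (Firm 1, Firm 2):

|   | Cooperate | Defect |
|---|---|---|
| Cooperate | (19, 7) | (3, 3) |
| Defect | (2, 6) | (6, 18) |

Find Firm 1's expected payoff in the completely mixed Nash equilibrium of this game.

First find q, the probability Firm 2 plays Cooperate, from Firm 1's indifference between Cooperate and Defect: 19q + 3(1−q) = 2q + 6(1−q), giving q = 3/20.
Since Firm 1 is indifferent in equilibrium, Firm 1's expected payoff equals the payoff from either row against (3/20, 17/20). Using Cooperate: 19(3/20) + 3(17/20) = 27/5.

27/5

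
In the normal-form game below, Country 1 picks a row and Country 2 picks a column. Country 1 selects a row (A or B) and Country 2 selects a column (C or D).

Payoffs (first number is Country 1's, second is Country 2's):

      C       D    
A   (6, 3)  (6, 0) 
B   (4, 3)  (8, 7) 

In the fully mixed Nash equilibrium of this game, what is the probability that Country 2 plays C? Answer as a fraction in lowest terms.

Let q be the probability that Country 2 plays C. In a completely mixed equilibrium, Country 1 must be indifferent between A and B.
Country 1's expected payoff from A is 6q + 6(1−q); from B it is 4q + 8(1−q).
Setting these equal: 6 = −4q + 8, so q = 1/2.

1/2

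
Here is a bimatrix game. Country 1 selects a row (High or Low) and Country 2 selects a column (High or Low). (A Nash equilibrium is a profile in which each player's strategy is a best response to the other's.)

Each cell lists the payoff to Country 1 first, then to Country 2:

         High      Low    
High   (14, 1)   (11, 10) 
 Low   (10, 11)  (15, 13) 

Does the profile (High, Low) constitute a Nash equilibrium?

At (High, Low), Country 1 earns 11; switching to Low would give 15, so Country 1 would deviate.
Country 2 earns 10; switching to High would give 1, so Country 2 has no profitable deviation.
Since at least one player can profitably deviate, this is not a Nash equilibrium.

No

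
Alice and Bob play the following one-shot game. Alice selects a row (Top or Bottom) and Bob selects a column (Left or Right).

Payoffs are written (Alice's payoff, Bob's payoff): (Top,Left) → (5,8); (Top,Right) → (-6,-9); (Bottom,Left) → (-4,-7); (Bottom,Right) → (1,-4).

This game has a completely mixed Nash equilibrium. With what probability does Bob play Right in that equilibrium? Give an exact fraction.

Let y be the probability that Bob plays Left. In a completely mixed equilibrium, Alice must be indifferent between Top and Bottom.
Alice's expected payoff from Top is 5y − 6(1−y); from Bottom it is −4y + (1−y).
Setting these equal: 11y − 6 = −5y + 1, so y = 7/16.
Therefore Bob plays Right with probability 1 − 7/16 = 9/16.

9/16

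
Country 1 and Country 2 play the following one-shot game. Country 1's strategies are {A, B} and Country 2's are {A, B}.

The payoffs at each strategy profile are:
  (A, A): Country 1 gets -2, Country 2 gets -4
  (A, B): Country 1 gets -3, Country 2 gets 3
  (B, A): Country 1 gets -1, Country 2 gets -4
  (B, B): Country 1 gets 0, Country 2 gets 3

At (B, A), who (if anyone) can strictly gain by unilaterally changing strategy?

Country 1 at (B, A) earns -1; deviating to A yields -2 — not better.
Country 2 earns -4; deviating to B yields 3 — a strict improvement.
Only Country 2 has a strictly profitable deviation.

Country 2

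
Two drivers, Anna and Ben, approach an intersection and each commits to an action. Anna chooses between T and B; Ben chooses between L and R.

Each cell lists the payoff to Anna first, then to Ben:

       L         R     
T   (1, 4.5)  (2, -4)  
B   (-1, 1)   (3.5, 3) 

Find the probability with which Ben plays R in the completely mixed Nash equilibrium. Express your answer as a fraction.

4/7

Let y be the probability that Ben plays L. In a completely mixed equilibrium, Anna must be indifferent between T and B.
Anna's expected payoff from T is y + 2(1−y); from B it is −y + 3.5(1−y).
Setting these equal: −y + 2 = −4.5y + 3.5, so y = 3/7.
Therefore Ben plays R with probability 1 − 3/7 = 4/7.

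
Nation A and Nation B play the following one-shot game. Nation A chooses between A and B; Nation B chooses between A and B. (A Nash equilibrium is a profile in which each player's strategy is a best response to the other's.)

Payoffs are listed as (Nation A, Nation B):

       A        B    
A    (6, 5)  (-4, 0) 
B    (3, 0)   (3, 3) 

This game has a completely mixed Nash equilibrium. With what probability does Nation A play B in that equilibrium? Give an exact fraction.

Let r be the probability that Nation A plays A. In a completely mixed equilibrium, Nation B must be indifferent between A and B.
Nation B's expected payoff from A is 5r; from B it is 3(1−r).
Setting these equal: 5r = −3r + 3, so r = 3/8.
Therefore Nation A plays B with probability 1 − 3/8 = 5/8.

5/8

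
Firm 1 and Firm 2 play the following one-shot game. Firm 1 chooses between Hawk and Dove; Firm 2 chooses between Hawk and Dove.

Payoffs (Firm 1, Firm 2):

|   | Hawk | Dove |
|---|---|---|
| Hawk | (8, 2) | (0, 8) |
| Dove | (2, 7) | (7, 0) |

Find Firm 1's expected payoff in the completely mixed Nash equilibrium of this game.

First find q, the probability Firm 2 plays Hawk, from Firm 1's indifference between Hawk and Dove: 8q = 2q + 7(1−q), giving q = 7/13.
Since Firm 1 is indifferent in equilibrium, Firm 1's expected payoff equals the payoff from either row against (7/13, 6/13). Using Hawk: 8(7/13) = 56/13.

56/13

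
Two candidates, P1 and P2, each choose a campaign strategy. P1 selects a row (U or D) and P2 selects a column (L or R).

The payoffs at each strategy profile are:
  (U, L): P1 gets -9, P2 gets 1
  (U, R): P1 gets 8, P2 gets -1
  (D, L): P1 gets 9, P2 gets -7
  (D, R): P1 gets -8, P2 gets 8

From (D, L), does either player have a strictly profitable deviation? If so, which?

P1 at (D, L) earns 9; deviating to U yields -9 — not better.
P2 earns -7; deviating to R yields 8 — a strict improvement.
Only P2 has a strictly profitable deviation.

P2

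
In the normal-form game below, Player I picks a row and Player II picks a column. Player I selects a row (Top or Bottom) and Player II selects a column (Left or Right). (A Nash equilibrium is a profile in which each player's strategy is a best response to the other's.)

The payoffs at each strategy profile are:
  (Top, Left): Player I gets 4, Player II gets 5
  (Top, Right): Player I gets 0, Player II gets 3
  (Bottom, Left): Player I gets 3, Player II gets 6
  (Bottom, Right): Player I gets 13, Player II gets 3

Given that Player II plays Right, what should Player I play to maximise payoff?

Bottom

Against Right, Player I earns 0 from Top and 13 from Bottom.
So Bottom is the best response.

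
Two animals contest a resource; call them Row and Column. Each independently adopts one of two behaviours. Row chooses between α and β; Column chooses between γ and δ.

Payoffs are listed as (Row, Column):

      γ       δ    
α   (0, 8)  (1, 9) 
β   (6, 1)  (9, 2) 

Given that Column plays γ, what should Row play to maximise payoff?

Against γ, Row earns 0 from α and 6 from β.
So β is the best response.

β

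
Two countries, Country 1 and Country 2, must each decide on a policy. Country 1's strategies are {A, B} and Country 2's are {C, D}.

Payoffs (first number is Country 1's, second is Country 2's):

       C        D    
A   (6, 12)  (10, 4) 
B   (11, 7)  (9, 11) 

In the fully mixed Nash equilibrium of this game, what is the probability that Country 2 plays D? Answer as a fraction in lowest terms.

Let c be the probability that Country 2 plays C. In a completely mixed equilibrium, Country 1 must be indifferent between A and B.
Country 1's expected payoff from A is 6c + 10(1−c); from B it is 11c + 9(1−c).
Setting these equal: −4c + 10 = 2c + 9, so c = 1/6.
Therefore Country 2 plays D with probability 1 − 1/6 = 5/6.

5/6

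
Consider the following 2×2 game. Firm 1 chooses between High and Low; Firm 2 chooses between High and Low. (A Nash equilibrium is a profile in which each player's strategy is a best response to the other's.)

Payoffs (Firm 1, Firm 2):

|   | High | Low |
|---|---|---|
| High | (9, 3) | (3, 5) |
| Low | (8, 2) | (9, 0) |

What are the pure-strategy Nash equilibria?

(High, High): Firm 2 prefers Low (5 > 3) — not an equilibrium.
(High, Low): Firm 1 prefers Low (9 > 3) — not an equilibrium.
(Low, High): Firm 1 prefers High (9 > 8) — not an equilibrium.
(Low, Low): Firm 2 prefers High (2 > 0) — not an equilibrium.

none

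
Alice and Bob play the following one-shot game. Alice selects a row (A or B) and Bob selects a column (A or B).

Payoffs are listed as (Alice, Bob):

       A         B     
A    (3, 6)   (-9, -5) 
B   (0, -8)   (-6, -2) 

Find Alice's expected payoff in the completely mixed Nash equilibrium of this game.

First find y, the probability Bob plays A, from Alice's indifference between A and B: 3y − 9(1−y) = −6(1−y), giving y = 1/2.
Since Alice is indifferent in equilibrium, Alice's expected payoff equals the payoff from either row against (1/2, 1/2). Using A: 3(1/2) − 9(1/2) = -3.

-3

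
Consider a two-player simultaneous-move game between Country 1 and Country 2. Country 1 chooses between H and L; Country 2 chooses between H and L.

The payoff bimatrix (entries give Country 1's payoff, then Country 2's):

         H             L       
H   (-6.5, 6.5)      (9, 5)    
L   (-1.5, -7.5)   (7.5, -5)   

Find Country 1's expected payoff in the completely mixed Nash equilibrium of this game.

141/26

First find y, the probability Country 2 plays H, from Country 1's indifference between H and L: −6.5y + 9(1−y) = −1.5y + 7.5(1−y), giving y = 3/13.
Since Country 1 is indifferent in equilibrium, Country 1's expected payoff equals the payoff from either row against (3/13, 10/13). Using H: −6.5(3/13) + 9(10/13) = 141/26.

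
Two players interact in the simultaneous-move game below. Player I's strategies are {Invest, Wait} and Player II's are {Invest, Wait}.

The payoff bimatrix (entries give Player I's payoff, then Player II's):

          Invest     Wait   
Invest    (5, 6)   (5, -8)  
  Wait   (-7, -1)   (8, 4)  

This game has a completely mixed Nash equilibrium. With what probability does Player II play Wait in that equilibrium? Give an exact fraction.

4/5

Let q be the probability that Player II plays Invest. In a completely mixed equilibrium, Player I must be indifferent between Invest and Wait.
Player I's expected payoff from Invest is 5q + 5(1−q); from Wait it is −7q + 8(1−q).
Setting these equal: 5 = −15q + 8, so q = 1/5.
Therefore Player II plays Wait with probability 1 − 1/5 = 4/5.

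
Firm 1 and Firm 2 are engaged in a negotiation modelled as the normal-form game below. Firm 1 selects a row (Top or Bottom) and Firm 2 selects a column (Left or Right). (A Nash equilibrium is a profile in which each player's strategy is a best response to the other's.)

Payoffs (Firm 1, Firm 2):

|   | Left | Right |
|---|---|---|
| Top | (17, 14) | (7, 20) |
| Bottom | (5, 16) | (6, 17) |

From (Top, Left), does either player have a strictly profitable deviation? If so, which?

Firm 1 at (Top, Left) earns 17; deviating to Bottom yields 5 — not better.
Firm 2 earns 14; deviating to Right yields 20 — a strict improvement.
Only Firm 2 has a strictly profitable deviation.

Firm 2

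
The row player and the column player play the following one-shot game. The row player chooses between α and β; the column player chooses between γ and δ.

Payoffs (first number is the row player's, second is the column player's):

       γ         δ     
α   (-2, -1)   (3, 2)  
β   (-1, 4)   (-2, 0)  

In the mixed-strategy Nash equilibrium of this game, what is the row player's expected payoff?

First find y, the probability the column player plays γ, from the row player's indifference between α and β: −2y + 3(1−y) = −y − 2(1−y), giving y = 5/6.
Since the row player is indifferent in equilibrium, the row player's expected payoff equals the payoff from either row against (5/6, 1/6). Using α: −2(5/6) + 3(1/6) = -7/6.

-7/6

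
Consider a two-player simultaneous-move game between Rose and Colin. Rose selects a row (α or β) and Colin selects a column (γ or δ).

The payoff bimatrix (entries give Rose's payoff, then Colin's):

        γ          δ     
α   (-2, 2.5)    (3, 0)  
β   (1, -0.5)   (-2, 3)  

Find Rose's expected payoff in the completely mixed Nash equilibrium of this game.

-1/8

First find y, the probability Colin plays γ, from Rose's indifference between α and β: −2y + 3(1−y) = y − 2(1−y), giving y = 5/8.
Since Rose is indifferent in equilibrium, Rose's expected payoff equals the payoff from either row against (5/8, 3/8). Using α: −2(5/8) + 3(3/8) = -1/8.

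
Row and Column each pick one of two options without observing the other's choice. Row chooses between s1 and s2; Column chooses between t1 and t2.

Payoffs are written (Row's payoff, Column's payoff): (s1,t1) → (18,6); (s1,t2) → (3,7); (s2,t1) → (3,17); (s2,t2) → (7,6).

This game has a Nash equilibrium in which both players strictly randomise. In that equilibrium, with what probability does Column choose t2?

Let y be the probability that Column plays t1. In a completely mixed equilibrium, Row must be indifferent between s1 and s2.
Row's expected payoff from s1 is 18y + 3(1−y); from s2 it is 3y + 7(1−y).
Setting these equal: 15y + 3 = −4y + 7, so y = 4/19.
Therefore Column plays t2 with probability 1 − 4/19 = 15/19.

15/19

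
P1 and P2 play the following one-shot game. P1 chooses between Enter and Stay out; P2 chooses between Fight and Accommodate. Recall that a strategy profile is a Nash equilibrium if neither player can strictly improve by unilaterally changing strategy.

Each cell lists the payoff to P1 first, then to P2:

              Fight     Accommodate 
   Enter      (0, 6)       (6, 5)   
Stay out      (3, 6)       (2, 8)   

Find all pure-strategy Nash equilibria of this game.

none

(Enter, Fight): P1 prefers Stay out (3 > 0) — not an equilibrium.
(Enter, Accommodate): P2 prefers Fight (6 > 5) — not an equilibrium.
(Stay out, Fight): P2 prefers Accommodate (8 > 6) — not an equilibrium.
(Stay out, Accommodate): P1 prefers Enter (6 > 2) — not an equilibrium.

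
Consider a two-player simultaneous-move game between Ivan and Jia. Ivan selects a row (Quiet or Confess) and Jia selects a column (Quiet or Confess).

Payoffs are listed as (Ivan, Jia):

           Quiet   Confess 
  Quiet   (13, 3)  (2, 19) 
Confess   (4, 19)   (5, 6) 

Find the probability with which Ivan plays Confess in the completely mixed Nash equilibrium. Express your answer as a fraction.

16/29

Let x be the probability that Ivan plays Quiet. In a completely mixed equilibrium, Jia must be indifferent between Quiet and Confess.
Jia's expected payoff from Quiet is 3x + 19(1−x); from Confess it is 19x + 6(1−x).
Setting these equal: −16x + 19 = 13x + 6, so x = 13/29.
Therefore Ivan plays Confess with probability 1 − 13/29 = 16/29.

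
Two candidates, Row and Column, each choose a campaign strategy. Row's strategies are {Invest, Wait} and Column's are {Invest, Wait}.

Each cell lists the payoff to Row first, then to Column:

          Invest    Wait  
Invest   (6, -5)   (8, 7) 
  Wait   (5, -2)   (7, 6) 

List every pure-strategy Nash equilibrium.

(Invest, Invest): Column prefers Wait (7 > -5) — not an equilibrium.
(Invest, Wait): Row gets 8 ≥ 7 from Wait, and Column gets 7 ≥ -5 from Invest — Nash equilibrium.
(Wait, Invest): Row prefers Invest (6 > 5); Column prefers Wait (6 > -2) — not an equilibrium.
(Wait, Wait): Row prefers Invest (8 > 7) — not an equilibrium.

(Invest, Wait)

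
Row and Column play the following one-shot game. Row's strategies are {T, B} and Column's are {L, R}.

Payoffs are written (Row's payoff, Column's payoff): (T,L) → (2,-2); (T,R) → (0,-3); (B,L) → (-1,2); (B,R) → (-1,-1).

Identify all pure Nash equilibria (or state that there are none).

(T, L)

(T, L): Row gets 2 ≥ -1 from B, and Column gets -2 ≥ -3 from R — Nash equilibrium.
(T, R): Column prefers L (-2 > -3) — not an equilibrium.
(B, L): Row prefers T (2 > -1) — not an equilibrium.
(B, R): Row prefers T (0 > -1); Column prefers L (2 > -1) — not an equilibrium.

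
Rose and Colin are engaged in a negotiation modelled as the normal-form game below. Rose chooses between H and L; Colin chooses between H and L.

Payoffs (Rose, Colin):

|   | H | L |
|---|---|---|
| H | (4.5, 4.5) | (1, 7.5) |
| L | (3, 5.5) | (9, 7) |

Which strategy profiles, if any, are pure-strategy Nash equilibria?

(L, L)

(H, H): Colin prefers L (7.5 > 4.5) — not an equilibrium.
(H, L): Rose prefers L (9 > 1) — not an equilibrium.
(L, H): Rose prefers H (4.5 > 3); Colin prefers L (7 > 5.5) — not an equilibrium.
(L, L): Rose gets 9 ≥ 1 from H, and Colin gets 7 ≥ 5.5 from H — Nash equilibrium.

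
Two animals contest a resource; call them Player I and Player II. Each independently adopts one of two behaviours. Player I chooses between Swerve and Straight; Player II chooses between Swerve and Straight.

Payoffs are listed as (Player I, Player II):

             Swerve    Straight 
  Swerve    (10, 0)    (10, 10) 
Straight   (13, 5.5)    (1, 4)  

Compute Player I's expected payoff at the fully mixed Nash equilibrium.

First find y, the probability Player II plays Swerve, from Player I's indifference between Swerve and Straight: 10y + 10(1−y) = 13y + (1−y), giving y = 3/4.
Since Player I is indifferent in equilibrium, Player I's expected payoff equals the payoff from either row against (3/4, 1/4). Using Swerve: 10(3/4) + 10(1/4) = 10.

10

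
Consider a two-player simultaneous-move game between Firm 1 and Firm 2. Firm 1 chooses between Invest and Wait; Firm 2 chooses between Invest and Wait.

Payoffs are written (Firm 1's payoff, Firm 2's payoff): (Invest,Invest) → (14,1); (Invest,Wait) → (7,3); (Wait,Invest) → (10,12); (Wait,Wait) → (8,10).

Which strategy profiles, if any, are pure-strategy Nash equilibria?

(Invest, Invest): Firm 2 prefers Wait (3 > 1) — not an equilibrium.
(Invest, Wait): Firm 1 prefers Wait (8 > 7) — not an equilibrium.
(Wait, Invest): Firm 1 prefers Invest (14 > 10) — not an equilibrium.
(Wait, Wait): Firm 2 prefers Invest (12 > 10) — not an equilibrium.

none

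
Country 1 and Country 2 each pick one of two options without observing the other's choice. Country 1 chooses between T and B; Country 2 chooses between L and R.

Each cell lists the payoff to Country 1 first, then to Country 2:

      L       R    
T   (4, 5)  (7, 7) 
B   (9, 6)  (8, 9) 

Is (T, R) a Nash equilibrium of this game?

At (T, R), Country 1 earns 7; switching to B would give 8, so Country 1 would deviate.
Country 2 earns 7; switching to L would give 5, so Country 2 has no profitable deviation.
Since at least one player can profitably deviate, this is not a Nash equilibrium.

No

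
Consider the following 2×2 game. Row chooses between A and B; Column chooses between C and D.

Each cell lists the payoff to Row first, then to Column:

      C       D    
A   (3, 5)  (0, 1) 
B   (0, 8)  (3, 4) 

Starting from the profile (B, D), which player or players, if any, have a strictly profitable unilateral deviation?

Row at (B, D) earns 3; deviating to A yields 0 — not better.
Column earns 4; deviating to C yields 8 — a strict improvement.
Only Column has a strictly profitable deviation.

Column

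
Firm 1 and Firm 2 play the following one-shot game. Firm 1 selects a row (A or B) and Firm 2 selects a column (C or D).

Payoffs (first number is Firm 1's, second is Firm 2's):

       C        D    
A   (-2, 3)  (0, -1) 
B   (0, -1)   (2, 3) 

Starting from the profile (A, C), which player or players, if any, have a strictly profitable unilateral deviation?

Firm 1 at (A, C) earns -2; deviating to B yields 0 — a strict improvement.
Firm 2 earns 3; deviating to D yields -1 — not better.
Only Firm 1 has a strictly profitable deviation.

Firm 1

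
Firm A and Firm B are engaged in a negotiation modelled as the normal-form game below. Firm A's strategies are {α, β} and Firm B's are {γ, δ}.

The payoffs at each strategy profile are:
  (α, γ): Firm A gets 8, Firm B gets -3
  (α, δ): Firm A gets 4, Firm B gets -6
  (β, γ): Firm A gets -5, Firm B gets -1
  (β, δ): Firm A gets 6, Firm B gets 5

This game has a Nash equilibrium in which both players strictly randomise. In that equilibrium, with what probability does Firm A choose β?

Let r be the probability that Firm A plays α. In a completely mixed equilibrium, Firm B must be indifferent between γ and δ.
Firm B's expected payoff from γ is −3r − (1−r); from δ it is −6r + 5(1−r).
Setting these equal: −2r − 1 = −11r + 5, so r = 2/3.
Therefore Firm A plays β with probability 1 − 2/3 = 1/3.

1/3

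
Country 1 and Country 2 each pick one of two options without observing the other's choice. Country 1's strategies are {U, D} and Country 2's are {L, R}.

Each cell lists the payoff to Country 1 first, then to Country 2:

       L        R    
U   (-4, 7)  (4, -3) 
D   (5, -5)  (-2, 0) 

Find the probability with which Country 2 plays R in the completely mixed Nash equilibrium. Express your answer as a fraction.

3/5

Let c be the probability that Country 2 plays L. In a completely mixed equilibrium, Country 1 must be indifferent between U and D.
Country 1's expected payoff from U is −4c + 4(1−c); from D it is 5c − 2(1−c).
Setting these equal: −8c + 4 = 7c − 2, so c = 2/5.
Therefore Country 2 plays R with probability 1 − 2/5 = 3/5.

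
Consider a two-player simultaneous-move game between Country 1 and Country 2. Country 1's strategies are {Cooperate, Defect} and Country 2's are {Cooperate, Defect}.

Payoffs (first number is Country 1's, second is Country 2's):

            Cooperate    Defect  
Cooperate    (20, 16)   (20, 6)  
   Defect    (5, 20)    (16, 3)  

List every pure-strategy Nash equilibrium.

(Cooperate, Cooperate): Country 1 gets 20 ≥ 5 from Defect, and Country 2 gets 16 ≥ 6 from Defect — Nash equilibrium.
(Cooperate, Defect): Country 2 prefers Cooperate (16 > 6) — not an equilibrium.
(Defect, Cooperate): Country 1 prefers Cooperate (20 > 5) — not an equilibrium.
(Defect, Defect): Country 1 prefers Cooperate (20 > 16); Country 2 prefers Cooperate (20 > 3) — not an equilibrium.

(Cooperate, Cooperate)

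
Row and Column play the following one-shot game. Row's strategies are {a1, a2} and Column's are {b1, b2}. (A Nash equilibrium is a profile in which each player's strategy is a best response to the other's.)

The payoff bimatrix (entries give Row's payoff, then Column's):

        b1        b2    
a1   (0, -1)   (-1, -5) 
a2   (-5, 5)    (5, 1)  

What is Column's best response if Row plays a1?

b1

Against a1, Column earns -1 from b1 and -5 from b2.
So b1 is the best response.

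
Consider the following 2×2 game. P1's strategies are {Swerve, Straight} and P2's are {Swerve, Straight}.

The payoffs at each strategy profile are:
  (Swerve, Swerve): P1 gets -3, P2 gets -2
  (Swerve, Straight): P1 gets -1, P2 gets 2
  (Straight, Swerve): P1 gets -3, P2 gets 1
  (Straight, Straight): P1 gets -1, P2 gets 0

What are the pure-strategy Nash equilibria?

(Swerve, Straight) and (Straight, Swerve)

(Swerve, Swerve): P2 prefers Straight (2 > -2) — not an equilibrium.
(Swerve, Straight): P1 gets -1 ≥ -1 from Straight, and P2 gets 2 ≥ -2 from Swerve — Nash equilibrium.
(Straight, Swerve): P1 gets -3 ≥ -3 from Swerve, and P2 gets 1 ≥ 0 from Straight — Nash equilibrium.
(Straight, Straight): P2 prefers Swerve (1 > 0) — not an equilibrium.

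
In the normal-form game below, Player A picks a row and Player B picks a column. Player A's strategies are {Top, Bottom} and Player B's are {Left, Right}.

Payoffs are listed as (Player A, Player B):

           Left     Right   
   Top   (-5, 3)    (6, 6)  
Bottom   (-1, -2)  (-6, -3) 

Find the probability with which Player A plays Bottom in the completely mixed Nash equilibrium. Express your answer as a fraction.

Let r be the probability that Player A plays Top. In a completely mixed equilibrium, Player B must be indifferent between Left and Right.
Player B's expected payoff from Left is 3r − 2(1−r); from Right it is 6r − 3(1−r).
Setting these equal: 5r − 2 = 9r − 3, so r = 1/4.
Therefore Player A plays Bottom with probability 1 − 1/4 = 3/4.

3/4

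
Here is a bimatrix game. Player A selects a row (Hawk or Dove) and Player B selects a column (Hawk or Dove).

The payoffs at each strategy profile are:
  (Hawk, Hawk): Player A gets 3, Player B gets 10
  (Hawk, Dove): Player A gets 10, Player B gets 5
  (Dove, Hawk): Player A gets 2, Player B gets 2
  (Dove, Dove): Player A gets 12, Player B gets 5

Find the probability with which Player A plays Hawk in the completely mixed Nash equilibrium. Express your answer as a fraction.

Let r be the probability that Player A plays Hawk. In a completely mixed equilibrium, Player B must be indifferent between Hawk and Dove.
Player B's expected payoff from Hawk is 10r + 2(1−r); from Dove it is 5r + 5(1−r).
Setting these equal: 8r + 2 = 5, so r = 3/8.

3/8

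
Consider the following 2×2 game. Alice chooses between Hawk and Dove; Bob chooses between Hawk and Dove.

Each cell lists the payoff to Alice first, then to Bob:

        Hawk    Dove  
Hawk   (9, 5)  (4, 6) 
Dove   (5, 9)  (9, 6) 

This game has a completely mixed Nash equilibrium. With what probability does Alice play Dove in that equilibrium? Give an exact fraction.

Let x be the probability that Alice plays Hawk. In a completely mixed equilibrium, Bob must be indifferent between Hawk and Dove.
Bob's expected payoff from Hawk is 5x + 9(1−x); from Dove it is 6x + 6(1−x).
Setting these equal: −4x + 9 = 6, so x = 3/4.
Therefore Alice plays Dove with probability 1 − 3/4 = 1/4.

1/4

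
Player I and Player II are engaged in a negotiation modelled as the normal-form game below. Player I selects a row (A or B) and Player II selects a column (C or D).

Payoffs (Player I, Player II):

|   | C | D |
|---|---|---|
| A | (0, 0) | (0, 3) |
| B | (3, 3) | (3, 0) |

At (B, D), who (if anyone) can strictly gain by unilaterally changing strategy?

Player I at (B, D) earns 3; deviating to A yields 0 — not better.
Player II earns 0; deviating to C yields 3 — a strict improvement.
Only Player II has a strictly profitable deviation.

Player II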